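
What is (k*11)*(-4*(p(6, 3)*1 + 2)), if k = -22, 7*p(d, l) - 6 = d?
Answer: 25168/7 ≈ 3595.4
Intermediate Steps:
p(d, l) = 6/7 + d/7
(k*11)*(-4*(p(6, 3)*1 + 2)) = (-22*11)*(-4*((6/7 + (⅐)*6)*1 + 2)) = -(-968)*((6/7 + 6/7)*1 + 2) = -(-968)*((12/7)*1 + 2) = -(-968)*(12/7 + 2) = -(-968)*26/7 = -242*(-104/7) = 25168/7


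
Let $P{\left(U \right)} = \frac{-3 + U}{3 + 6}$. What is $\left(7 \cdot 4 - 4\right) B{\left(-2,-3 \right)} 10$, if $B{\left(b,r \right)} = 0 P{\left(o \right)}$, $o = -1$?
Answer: $0$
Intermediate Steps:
$P{\left(U \right)} = - \frac{1}{3} + \frac{U}{9}$ ($P{\left(U \right)} = \frac{-3 + U}{9} = \left(-3 + U\right) \frac{1}{9} = - \frac{1}{3} + \frac{U}{9}$)
$B{\left(b,r \right)} = 0$ ($B{\left(b,r \right)} = 0 \left(- \frac{1}{3} + \frac{1}{9} \left(-1\right)\right) = 0 \left(- \frac{1}{3} - \frac{1}{9}\right) = 0 \left(- \frac{4}{9}\right) = 0$)
$\left(7 \cdot 4 - 4\right) B{\left(-2,-3 \right)} 10 = \left(7 \cdot 4 - 4\right) 0 \cdot 10 = \left(28 - 4\right) 0 \cdot 10 = 24 \cdot 0 \cdot 10 = 0 \cdot 10 = 0$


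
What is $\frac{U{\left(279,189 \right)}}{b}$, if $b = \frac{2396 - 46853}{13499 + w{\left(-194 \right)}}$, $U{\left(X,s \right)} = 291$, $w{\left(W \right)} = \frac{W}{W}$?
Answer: $- \frac{1309500}{14819} \approx -88.366$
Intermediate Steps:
$w{\left(W \right)} = 1$
$b = - \frac{14819}{4500}$ ($b = \frac{2396 - 46853}{13499 + 1} = - \frac{44457}{13500} = \left(-44457\right) \frac{1}{13500} = - \frac{14819}{4500} \approx -3.2931$)
$\frac{U{\left(279,189 \right)}}{b} = \frac{291}{- \frac{14819}{4500}} = 291 \left(- \frac{4500}{14819}\right) = - \frac{1309500}{14819}$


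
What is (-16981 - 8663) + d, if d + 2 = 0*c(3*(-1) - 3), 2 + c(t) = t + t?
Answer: -25646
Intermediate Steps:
c(t) = -2 + 2*t (c(t) = -2 + (t + t) = -2 + 2*t)
d = -2 (d = -2 + 0*(-2 + 2*(3*(-1) - 3)) = -2 + 0*(-2 + 2*(-3 - 3)) = -2 + 0*(-2 + 2*(-6)) = -2 + 0*(-2 - 12) = -2 + 0*(-14) = -2 + 0 = -2)
(-16981 - 8663) + d = (-16981 - 8663) - 2 = -25644 - 2 = -25646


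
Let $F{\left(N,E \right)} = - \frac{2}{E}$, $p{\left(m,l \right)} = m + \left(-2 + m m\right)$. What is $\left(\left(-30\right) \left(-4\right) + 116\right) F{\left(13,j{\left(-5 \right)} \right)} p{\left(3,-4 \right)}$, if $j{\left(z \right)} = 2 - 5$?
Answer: $\frac{4720}{3} \approx 1573.3$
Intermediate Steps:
$p{\left(m,l \right)} = -2 + m + m^{2}$ ($p{\left(m,l \right)} = m + \left(-2 + m^{2}\right) = -2 + m + m^{2}$)
$j{\left(z \right)} = -3$ ($j{\left(z \right)} = 2 - 5 = -3$)
$\left(\left(-30\right) \left(-4\right) + 116\right) F{\left(13,j{\left(-5 \right)} \right)} p{\left(3,-4 \right)} = \left(\left(-30\right) \left(-4\right) + 116\right) \left(- \frac{2}{-3}\right) \left(-2 + 3 + 3^{2}\right) = \left(120 + 116\right) \left(\left(-2\right) \left(- \frac{1}{3}\right)\right) \left(-2 + 3 + 9\right) = 236 \cdot \frac{2}{3} \cdot 10 = \frac{472}{3} \cdot 10 = \frac{4720}{3}$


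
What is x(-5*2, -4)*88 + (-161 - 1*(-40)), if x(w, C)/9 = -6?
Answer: -4873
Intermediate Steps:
x(w, C) = -54 (x(w, C) = 9*(-6) = -54)
x(-5*2, -4)*88 + (-161 - 1*(-40)) = -54*88 + (-161 - 1*(-40)) = -4752 + (-161 + 40) = -4752 - 121 = -4873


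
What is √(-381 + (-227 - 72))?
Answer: 2*I*√170 ≈ 26.077*I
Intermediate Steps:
√(-381 + (-227 - 72)) = √(-381 - 299) = √(-680) = 2*I*√170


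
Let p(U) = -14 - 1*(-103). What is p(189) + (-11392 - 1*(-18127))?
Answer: 6824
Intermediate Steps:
p(U) = 89 (p(U) = -14 + 103 = 89)
p(189) + (-11392 - 1*(-18127)) = 89 + (-11392 - 1*(-18127)) = 89 + (-11392 + 18127) = 89 + 6735 = 6824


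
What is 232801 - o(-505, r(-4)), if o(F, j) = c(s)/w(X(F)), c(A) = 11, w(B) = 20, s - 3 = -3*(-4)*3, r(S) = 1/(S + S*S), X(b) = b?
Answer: 4656009/20 ≈ 2.3280e+5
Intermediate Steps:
r(S) = 1/(S + S²)
s = 39 (s = 3 - 3*(-4)*3 = 3 + 12*3 = 3 + 36 = 39)
o(F, j) = 11/20
232801 - o(-505, r(-4)) = 232801 - 1*11/20 = 232801 - 11/20 = 4656009/20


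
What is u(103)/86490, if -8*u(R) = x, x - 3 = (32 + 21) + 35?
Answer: -91/691920 ≈ -0.00013152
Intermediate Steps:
x = 91 (x = 3 + ((32 + 21) + 35) = 3 + (53 + 35) = 3 + 88 = 91)
u(R) = -91/8 (u(R) = -⅛*91 = -91/8)
u(103)/86490 = -91/8/86490 = -91/8*1/86490 = -91/691920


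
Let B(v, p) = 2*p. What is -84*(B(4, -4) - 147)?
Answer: 13020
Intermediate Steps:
-84*(B(4, -4) - 147) = -84*(2*(-4) - 147) = -84*(-8 - 147) = -84*(-155) = 13020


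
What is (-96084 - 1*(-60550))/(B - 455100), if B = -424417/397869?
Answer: 14137877046/181070606317 ≈ 0.078079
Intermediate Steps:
B = -424417/397869 (B = -424417*1/397869 = -424417/397869 ≈ -1.0667)
(-96084 - 1*(-60550))/(B - 455100) = (-96084 - 1*(-60550))/(-424417/397869 - 455100) = (-96084 + 60550)/(-181070606317/397869) = -35534*(-397869/181070606317) = 14137877046/181070606317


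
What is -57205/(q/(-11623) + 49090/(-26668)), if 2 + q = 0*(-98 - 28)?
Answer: 150265979590/4834913 ≈ 31079.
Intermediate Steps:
q = -2 (q = -2 + 0*(-98 - 28) = -2 + 0*(-126) = -2 + 0 = -2)
-57205/(q/(-11623) + 49090/(-26668)) = -57205/(-2/(-11623) + 49090/(-26668)) = -57205/(-2*(-1/11623) + 49090*(-1/26668)) = -57205/(2/11623 - 24545/13334) = -57205/(-4834913/2626798) = -57205*(-2626798/4834913) = 150265979590/4834913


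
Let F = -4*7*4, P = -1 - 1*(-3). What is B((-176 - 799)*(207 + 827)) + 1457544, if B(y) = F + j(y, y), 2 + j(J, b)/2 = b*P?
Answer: -2575172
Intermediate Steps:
P = 2 (P = -1 + 3 = 2)
F = -112 (F = -28*4 = -112)
j(J, b) = -4 + 4*b (j(J, b) = -4 + 2*(b*2) = -4 + 2*(2*b) = -4 + 4*b)
B(y) = -116 + 4*y (B(y) = -112 + (-4 + 4*y) = -116 + 4*y)
B((-176 - 799)*(207 + 827)) + 1457544 = (-116 + 4*((-176 - 799)*(207 + 827))) + 1457544 = (-116 + 4*(-975*1034)) + 1457544 = (-116 + 4*(-1008150)) + 1457544 = (-116 - 4032600) + 1457544 = -4032716 + 1457544 = -2575172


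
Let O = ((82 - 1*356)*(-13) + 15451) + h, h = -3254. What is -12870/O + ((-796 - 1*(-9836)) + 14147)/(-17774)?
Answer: -66017257/31122274 ≈ -2.1212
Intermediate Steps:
O = 15759 (O = ((82 - 1*356)*(-13) + 15451) - 3254 = ((82 - 356)*(-13) + 15451) - 3254 = (-274*(-13) + 15451) - 3254 = (3562 + 15451) - 3254 = 19013 - 3254 = 15759)
-12870/O + ((-796 - 1*(-9836)) + 14147)/(-17774) = -12870/15759 + ((-796 - 1*(-9836)) + 14147)/(-17774) = -12870*1/15759 + ((-796 + 9836) + 14147)*(-1/17774) = -1430/1751 + (9040 + 14147)*(-1/17774) = -1430/1751 + 23187*(-1/17774) = -1430/1751 - 23187/17774 = -66017257/31122274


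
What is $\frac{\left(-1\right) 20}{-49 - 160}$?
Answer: $\frac{20}{209} \approx 0.095694$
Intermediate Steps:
$\frac{\left(-1\right) 20}{-49 - 160} = \frac{1}{-209} \left(-20\right) = \left(- \frac{1}{209}\right) \left(-20\right) = \frac{20}{209}$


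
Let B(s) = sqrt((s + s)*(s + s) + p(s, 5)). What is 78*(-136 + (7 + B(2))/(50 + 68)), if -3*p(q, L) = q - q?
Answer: -625443/59 ≈ -10601.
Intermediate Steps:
p(q, L) = 0 (p(q, L) = -(q - q)/3 = -1/3*0 = 0)
B(s) = 2*sqrt(s**2) (B(s) = sqrt((s + s)*(s + s) + 0) = sqrt((2*s)*(2*s) + 0) = sqrt(4*s**2 + 0) = sqrt(4*s**2) = 2*sqrt(s**2))
78*(-136 + (7 + B(2))/(50 + 68)) = 78*(-136 + (7 + 2*sqrt(2**2))/(50 + 68)) = 78*(-136 + (7 + 2*sqrt(4))/118) = 78*(-136 + (7 + 2*2)*(1/118)) = 78*(-136 + (7 + 4)*(1/118)) = 78*(-136 + 11*(1/118)) = 78*(-136 + 11/118) = 78*(-16037/118) = -625443/59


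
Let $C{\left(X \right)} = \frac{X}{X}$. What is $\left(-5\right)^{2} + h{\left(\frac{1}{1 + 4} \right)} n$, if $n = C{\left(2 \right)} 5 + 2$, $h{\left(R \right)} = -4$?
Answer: $-3$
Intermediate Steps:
$C{\left(X \right)} = 1$
$n = 7$ ($n = 1 \cdot 5 + 2 = 5 + 2 = 7$)
$\left(-5\right)^{2} + h{\left(\frac{1}{1 + 4} \right)} n = \left(-5\right)^{2} - 28 = 25 - 28 = -3$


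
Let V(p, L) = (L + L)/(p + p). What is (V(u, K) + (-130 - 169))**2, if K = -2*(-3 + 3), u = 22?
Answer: 89401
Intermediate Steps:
K = 0 (K = -2*0 = 0)
V(p, L) = L/p (V(p, L) = (2*L)/((2*p)) = (2*L)*(1/(2*p)) = L/p)
(V(u, K) + (-130 - 169))**2 = (0/22 + (-130 - 169))**2 = (0*(1/22) - 299)**2 = (0 - 299)**2 = (-299)**2 = 89401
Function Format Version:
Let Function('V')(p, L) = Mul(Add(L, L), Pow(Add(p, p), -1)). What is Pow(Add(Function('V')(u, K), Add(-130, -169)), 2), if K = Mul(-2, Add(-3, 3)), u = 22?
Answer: 89401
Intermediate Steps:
K = 0 (K = Mul(-2, 0) = 0)
Function('V')(p, L) = Mul(L, Pow(p, -1)) (Function('V')(p, L) = Mul(Mul(2, L), Pow(Mul(2, p), -1)) = Mul(Mul(2, L), Mul(Rational(1, 2), Pow(p, -1))) = Mul(L, Pow(p, -1)))
Pow(Add(Function('V')(u, K), Add(-130, -169)), 2) = Pow(Add(Mul(0, Pow(22, -1)), Add(-130, -169)), 2) = Pow(Add(Mul(0, Rational(1, 22)), -299), 2) = Pow(Add(0, -299), 2) = Pow(-299, 2) = 89401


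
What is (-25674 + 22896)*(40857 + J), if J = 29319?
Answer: -194948928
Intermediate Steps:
(-25674 + 22896)*(40857 + J) = (-25674 + 22896)*(40857 + 29319) = -2778*70176 = -194948928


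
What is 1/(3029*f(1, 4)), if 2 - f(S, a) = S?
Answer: 1/3029 ≈ 0.00033014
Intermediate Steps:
f(S, a) = 2 - S
1/(3029*f(1, 4)) = 1/(3029*(2 - 1*1)) = 1/(3029*(2 - 1)) = 1/(3029*1) = 1/3029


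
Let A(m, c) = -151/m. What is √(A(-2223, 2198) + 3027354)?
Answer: √1662262598971/741 ≈ 1739.9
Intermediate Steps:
√(A(-2223, 2198) + 3027354) = √(-151/(-2223) + 3027354) = √(-151*(-1/2223) + 3027354) = √(151/2223 + 3027354) = √(6729808093/2223) = √1662262598971/741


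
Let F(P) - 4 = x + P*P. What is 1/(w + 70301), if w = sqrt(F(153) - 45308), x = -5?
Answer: 70301/4942252501 - 10*I*sqrt(219)/4942252501 ≈ 1.4224e-5 - 2.9943e-8*I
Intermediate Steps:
F(P) = -1 + P**2 (F(P) = 4 + (-5 + P*P) = 4 + (-5 + P**2) = -1 + P**2)
w = 10*I*sqrt(219) (w = sqrt((-1 + 153**2) - 45308) = sqrt((-1 + 23409) - 45308) = sqrt(23408 - 45308) = sqrt(-21900) = 10*I*sqrt(219) ≈ 147.99*I)
1/(w + 70301) = 1/(10*I*sqrt(219) + 70301) = 1/(70301 + 10*I*sqrt(219))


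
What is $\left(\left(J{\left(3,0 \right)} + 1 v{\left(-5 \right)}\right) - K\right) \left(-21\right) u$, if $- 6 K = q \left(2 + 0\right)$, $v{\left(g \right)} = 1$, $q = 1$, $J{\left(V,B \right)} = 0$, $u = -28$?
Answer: $784$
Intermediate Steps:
$K = - \frac{1}{3}$ ($K = - \frac{1 \left(2 + 0\right)}{6} = - \frac{1 \cdot 2}{6} = \left(- \frac{1}{6}\right) 2 = - \frac{1}{3} \approx -0.33333$)
$\left(\left(J{\left(3,0 \right)} + 1 v{\left(-5 \right)}\right) - K\right) \left(-21\right) u = \left(\left(0 + 1 \cdot 1\right) - - \frac{1}{3}\right) \left(-21\right) \left(-28\right) = \left(\left(0 + 1\right) + \frac{1}{3}\right) \left(-21\right) \left(-28\right) = \left(1 + \frac{1}{3}\right) \left(-21\right) \left(-28\right) = \frac{4}{3} \left(-21\right) \left(-28\right) = \left(-28\right) \left(-28\right) = 784$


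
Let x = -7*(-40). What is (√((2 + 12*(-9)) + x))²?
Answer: 174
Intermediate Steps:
x = 280
(√((2 + 12*(-9)) + x))² = (√((2 + 12*(-9)) + 280))² = (√((2 - 108) + 280))² = (√(-106 + 280))² = (√174)² = 174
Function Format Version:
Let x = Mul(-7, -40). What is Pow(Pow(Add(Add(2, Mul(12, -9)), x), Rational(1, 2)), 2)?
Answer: 174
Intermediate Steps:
x = 280
Pow(Pow(Add(Add(2, Mul(12, -9)), x), Rational(1, 2)), 2) = Pow(Pow(Add(Add(2, Mul(12, -9)), 280), Rational(1, 2)), 2) = Pow(Pow(Add(Add(2, -108), 280), Rational(1, 2)), 2) = Pow(Pow(Add(-106, 280), Rational(1, 2)), 2) = Pow(Pow(174, Rational(1, 2)), 2) = 174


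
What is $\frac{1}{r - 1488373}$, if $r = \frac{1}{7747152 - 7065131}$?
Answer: $- \frac{682021}{1015101641832} \approx -6.7187 \cdot 10^{-7}$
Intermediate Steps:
$r = \frac{1}{682021} \approx 1.4662 \cdot 10^{-6}$
$\frac{1}{r - 1488373} = \frac{1}{\frac{1}{682021} - 1488373} = \frac{1}{- \frac{1015101641832}{682021}} = - \frac{682021}{1015101641832}$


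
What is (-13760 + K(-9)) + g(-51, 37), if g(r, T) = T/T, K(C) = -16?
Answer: -13775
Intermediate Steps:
g(r, T) = 1
(-13760 + K(-9)) + g(-51, 37) = (-13760 - 16) + 1 = -13776 + 1 = -13775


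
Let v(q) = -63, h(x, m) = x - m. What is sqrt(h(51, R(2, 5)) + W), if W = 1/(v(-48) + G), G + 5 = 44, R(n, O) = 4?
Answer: 7*sqrt(138)/12 ≈ 6.8526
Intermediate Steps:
G = 39 (G = -5 + 44 = 39)
W = -1/24 (W = 1/(-63 + 39) = 1/(-24) = -1/24 ≈ -0.041667)
sqrt(h(51, R(2, 5)) + W) = sqrt((51 - 1*4) - 1/24) = sqrt((51 - 4) - 1/24) = sqrt(47 - 1/24) = sqrt(1127/24) = 7*sqrt(138)/12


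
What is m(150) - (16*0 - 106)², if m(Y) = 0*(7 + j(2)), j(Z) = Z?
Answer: -11236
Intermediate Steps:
m(Y) = 0 (m(Y) = 0*(7 + 2) = 0*9 = 0)
m(150) - (16*0 - 106)² = 0 - (16*0 - 106)² = 0 - (0 - 106)² = 0 - 1*(-106)² = 0 - 1*11236 = 0 - 11236 = -11236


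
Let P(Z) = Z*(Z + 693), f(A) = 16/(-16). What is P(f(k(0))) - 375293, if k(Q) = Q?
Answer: -375985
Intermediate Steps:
f(A) = -1 (f(A) = 16*(-1/16) = -1)
P(Z) = Z*(693 + Z)
P(f(k(0))) - 375293 = -(693 - 1) - 375293 = -1*692 - 375293 = -692 - 375293 = -375985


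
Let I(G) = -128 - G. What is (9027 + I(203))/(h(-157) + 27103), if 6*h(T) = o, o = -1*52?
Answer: 26088/81283 ≈ 0.32095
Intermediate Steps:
o = -52
h(T) = -26/3 (h(T) = (⅙)*(-52) = -26/3)
(9027 + I(203))/(h(-157) + 27103) = (9027 + (-128 - 1*203))/(-26/3 + 27103) = (9027 + (-128 - 203))/(81283/3) = (9027 - 331)*(3/81283) = 8696*(3/81283) = 26088/81283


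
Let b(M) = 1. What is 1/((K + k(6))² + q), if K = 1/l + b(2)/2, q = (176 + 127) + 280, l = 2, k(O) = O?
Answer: 1/632 ≈ 0.0015823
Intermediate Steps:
q = 583 (q = 303 + 280 = 583)
K = 1 (K = 1/2 + 1/2 = 1*(½) + 1*(½) = ½ + ½ = 1)
1/((K + k(6))² + q) = 1/((1 + 6)² + 583) = 1/(7² + 583) = 1/(49 + 583) = 1/632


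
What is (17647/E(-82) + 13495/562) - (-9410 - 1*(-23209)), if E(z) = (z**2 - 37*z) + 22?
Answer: -37851186463/2748180 ≈ -13773.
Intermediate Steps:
E(z) = 22 + z**2 - 37*z
(17647/E(-82) + 13495/562) - (-9410 - 1*(-23209)) = (17647/(22 + (-82)**2 - 37*(-82)) + 13495/562) - (-9410 - 1*(-23209)) = (17647/(22 + 6724 + 3034) + 13495*(1/562)) - (-9410 + 23209) = (17647/9780 + 13495/562) - 1*13799 = (17647*(1/9780) + 13495/562) - 13799 = (17647/9780 + 13495/562) - 13799 = 70949357/2748180 - 13799 = -37851186463/2748180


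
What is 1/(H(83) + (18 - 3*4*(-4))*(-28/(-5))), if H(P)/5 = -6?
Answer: 5/1698 ≈ 0.0029446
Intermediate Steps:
H(P) = -30 (H(P) = 5*(-6) = -30)
1/(H(83) + (18 - 3*4*(-4))*(-28/(-5))) = 1/(-30 + (18 - 3*4*(-4))*(-28/(-5))) = 1/(-30 + (18 - 12*(-4))*(-28*(-⅕))) = 1/(-30 + (18 + 48)*(28/5)) = 1/(-30 + 66*(28/5)) = 1/(-30 + 1848/5) = 1/(1698/5) = 5/1698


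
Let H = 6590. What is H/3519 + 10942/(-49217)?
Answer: 285835132/173194623 ≈ 1.6504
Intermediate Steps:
H/3519 + 10942/(-49217) = 6590/3519 + 10942/(-49217) = 6590*(1/3519) + 10942*(-1/49217) = 6590/3519 - 10942/49217 = 285835132/173194623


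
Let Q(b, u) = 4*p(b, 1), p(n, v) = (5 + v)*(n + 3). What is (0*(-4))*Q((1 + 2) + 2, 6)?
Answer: 0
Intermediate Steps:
p(n, v) = (3 + n)*(5 + v) (p(n, v) = (5 + v)*(3 + n) = (3 + n)*(5 + v))
Q(b, u) = 72 + 24*b (Q(b, u) = 4*(15 + 3*1 + 5*b + b*1) = 4*(15 + 3 + 5*b + b) = 4*(18 + 6*b) = 72 + 24*b)
(0*(-4))*Q((1 + 2) + 2, 6) = (0*(-4))*(72 + 24*((1 + 2) + 2)) = 0*(72 + 24*(3 + 2)) = 0*(72 + 24*5) = 0*(72 + 120) = 0*192 = 0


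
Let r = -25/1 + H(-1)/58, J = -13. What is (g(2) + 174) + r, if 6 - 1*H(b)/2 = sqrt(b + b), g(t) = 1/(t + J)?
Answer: 47568/319 - I*sqrt(2)/29 ≈ 149.12 - 0.048766*I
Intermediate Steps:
g(t) = 1/(-13 + t) (g(t) = 1/(t - 13) = 1/(-13 + t))
H(b) = 12 - 2*sqrt(2)*sqrt(b) (H(b) = 12 - 2*sqrt(b + b) = 12 - 2*sqrt(2)*sqrt(b))
r = -719/29 - I*sqrt(2)/29 (r = -25/1 + (12 - 2*sqrt(2)*sqrt(-1))/58 = -25*1 + (12 - 2*sqrt(2)*I)*(1/58) = -25 + (12 - 2*I*sqrt(2))*(1/58) = -25 + (6/29 - I*sqrt(2)/29) = -719/29 - I*sqrt(2)/29 ≈ -24.793 - 0.048766*I)
(g(2) + 174) + r = (1/(-13 + 2) + 174) + (-719/29 - I*sqrt(2)/29) = (1/(-11) + 174) + (-719/29 - I*sqrt(2)/29) = (-1/11 + 174) + (-719/29 - I*sqrt(2)/29) = 1913/11 + (-719/29 - I*sqrt(2)/29) = 47568/319 - I*sqrt(2)/29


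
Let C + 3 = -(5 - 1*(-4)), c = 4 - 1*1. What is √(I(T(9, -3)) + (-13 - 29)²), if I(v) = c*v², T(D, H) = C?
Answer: 6*√61 ≈ 46.862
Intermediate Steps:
c = 3 (c = 4 - 1 = 3)
C = -12 (C = -3 - (5 - 1*(-4)) = -3 - (5 + 4) = -3 - 1*9 = -3 - 9 = -12)
T(D, H) = -12
I(v) = 3*v²
√(I(T(9, -3)) + (-13 - 29)²) = √(3*(-12)² + (-13 - 29)²) = √(3*144 + (-42)²) = √(432 + 1764) = √2196 = 6*√61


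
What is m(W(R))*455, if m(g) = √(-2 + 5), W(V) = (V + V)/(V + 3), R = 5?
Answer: 455*√3 ≈ 788.08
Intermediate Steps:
W(V) = 2*V/(3 + V) (W(V) = (2*V)/(3 + V) = 2*V/(3 + V))
m(g) = √3
m(W(R))*455 = √3*455 = 455*√3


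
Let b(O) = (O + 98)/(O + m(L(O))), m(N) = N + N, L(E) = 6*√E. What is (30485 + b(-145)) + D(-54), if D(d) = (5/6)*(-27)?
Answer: 17607419/578 + 564*I*√145/41905 ≈ 30463.0 + 0.16207*I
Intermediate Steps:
m(N) = 2*N
b(O) = (98 + O)/(O + 12*√O) (b(O) = (O + 98)/(O + 2*(6*√O)) = (98 + O)/(O + 12*√O))
D(d) = -45/2 (D(d) = (5*(⅙))*(-27) = (⅚)*(-27) = -45/2)
(30485 + b(-145)) + D(-54) = (30485 + (98 - 145)/(-145 + 12*√(-145))) - 45/2 = (30485 - 47/(-145 + 12*(I*√145))) - 45/2 = (30485 - 47/(-145 + 12*I*√145)) - 45/2 = 60925/2 - 47/(-145 + 12*I*√145)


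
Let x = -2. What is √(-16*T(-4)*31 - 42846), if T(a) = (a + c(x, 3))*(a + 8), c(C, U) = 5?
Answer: I*√44830 ≈ 211.73*I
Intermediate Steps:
T(a) = (5 + a)*(8 + a) (T(a) = (a + 5)*(a + 8) = (5 + a)*(8 + a))
√(-16*T(-4)*31 - 42846) = √(-16*(40 + (-4)² + 13*(-4))*31 - 42846) = √(-16*(40 + 16 - 52)*31 - 42846) = √(-16*4*31 - 42846) = √(-64*31 - 42846) = √(-1984 - 42846) = √(-44830) = I*√44830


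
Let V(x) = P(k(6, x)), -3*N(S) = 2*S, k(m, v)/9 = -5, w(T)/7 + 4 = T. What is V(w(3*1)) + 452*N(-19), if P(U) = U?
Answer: 17041/3 ≈ 5680.3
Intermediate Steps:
w(T) = -28 + 7*T
k(m, v) = -45 (k(m, v) = 9*(-5) = -45)
N(S) = -2*S/3
V(x) = -45
V(w(3*1)) + 452*N(-19) = -45 + 452*(-⅔*(-19)) = -45 + 452*(38/3) = -45 + 17176/3 = 17041/3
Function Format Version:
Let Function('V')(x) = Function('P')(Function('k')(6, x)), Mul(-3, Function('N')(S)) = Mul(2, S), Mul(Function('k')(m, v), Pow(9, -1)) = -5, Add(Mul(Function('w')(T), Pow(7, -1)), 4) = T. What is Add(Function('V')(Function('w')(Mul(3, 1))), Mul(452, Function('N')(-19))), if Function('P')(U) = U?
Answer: Rational(17041, 3) ≈ 5680.3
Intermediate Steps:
Function('w')(T) = Add(-28, Mul(7, T))
Function('k')(m, v) = -45 (Function('k')(m, v) = Mul(9, -5) = -45)
Function('N')(S) = Mul(Rational(-2, 3), S) (Function('N')(S) = Mul(Rational(-1, 3), Mul(2, S)) = Mul(Rational(-2, 3), S))
Function('V')(x) = -45
Add(Function('V')(Function('w')(Mul(3, 1))), Mul(452, Function('N')(-19))) = Add(-45, Mul(452, Mul(Rational(-2, 3), -19))) = Add(-45, Mul(452, Rational(38, 3))) = Add(-45, Rational(17176, 3)) = Rational(17041, 3)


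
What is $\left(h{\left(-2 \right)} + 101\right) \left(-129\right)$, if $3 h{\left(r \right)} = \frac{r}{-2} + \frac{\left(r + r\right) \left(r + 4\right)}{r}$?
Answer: $-13244$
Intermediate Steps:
$h{\left(r \right)} = \frac{8}{3} + \frac{r}{2}$ ($h{\left(r \right)} = \frac{\frac{r}{-2} + \frac{\left(r + r\right) \left(r + 4\right)}{r}}{3} = \frac{r \left(- \frac{1}{2}\right) + \frac{2 r \left(4 + r\right)}{r}}{3} = \frac{- \frac{r}{2} + \frac{2 r \left(4 + r\right)}{r}}{3} = \frac{- \frac{r}{2} + \left(8 + 2 r\right)}{3} = \frac{8 + \frac{3 r}{2}}{3} = \frac{8}{3} + \frac{r}{2}$)
$\left(h{\left(-2 \right)} + 101\right) \left(-129\right) = \left(\left(\frac{8}{3} + \frac{1}{2} \left(-2\right)\right) + 101\right) \left(-129\right) = \left(\left(\frac{8}{3} - 1\right) + 101\right) \left(-129\right) = \left(\frac{5}{3} + 101\right) \left(-129\right) = \frac{308}{3} \left(-129\right) = -13244$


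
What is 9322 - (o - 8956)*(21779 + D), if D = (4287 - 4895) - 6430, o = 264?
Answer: 128138094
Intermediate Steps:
D = -7038 (D = -608 - 6430 = -7038)
9322 - (o - 8956)*(21779 + D) = 9322 - (264 - 8956)*(21779 - 7038) = 9322 - (-8692)*14741 = 9322 - 1*(-128128772) = 9322 + 128128772 = 128138094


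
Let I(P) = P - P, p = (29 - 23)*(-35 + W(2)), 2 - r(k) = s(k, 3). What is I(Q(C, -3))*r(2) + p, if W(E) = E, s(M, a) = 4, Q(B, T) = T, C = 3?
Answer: -198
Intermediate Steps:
r(k) = -2 (r(k) = 2 - 1*4 = 2 - 4 = -2)
p = -198 (p = (29 - 23)*(-35 + 2) = 6*(-33) = -198)
I(P) = 0
I(Q(C, -3))*r(2) + p = 0*(-2) - 198 = 0 - 198 = -198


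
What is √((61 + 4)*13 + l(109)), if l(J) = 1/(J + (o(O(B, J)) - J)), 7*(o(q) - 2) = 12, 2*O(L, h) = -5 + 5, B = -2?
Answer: √571402/26 ≈ 29.074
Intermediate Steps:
O(L, h) = 0 (O(L, h) = (-5 + 5)/2 = (½)*0 = 0)
o(q) = 26/7 (o(q) = 2 + (⅐)*12 = 2 + 12/7 = 26/7)
l(J) = 7/26 (l(J) = 1/(J + (26/7 - J)) = 1/(26/7) = 7/26)
√((61 + 4)*13 + l(109)) = √((61 + 4)*13 + 7/26) = √(65*13 + 7/26) = √(845 + 7/26) = √(21977/26) = √571402/26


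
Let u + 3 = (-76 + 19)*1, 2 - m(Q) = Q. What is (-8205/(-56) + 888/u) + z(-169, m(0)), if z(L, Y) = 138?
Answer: 75521/280 ≈ 269.72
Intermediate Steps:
m(Q) = 2 - Q
u = -60 (u = -3 + (-76 + 19)*1 = -3 - 57*1 = -3 - 57 = -60)
(-8205/(-56) + 888/u) + z(-169, m(0)) = (-8205/(-56) + 888/(-60)) + 138 = (-8205*(-1/56) + 888*(-1/60)) + 138 = (8205/56 - 74/5) + 138 = 36881/280 + 138 = 75521/280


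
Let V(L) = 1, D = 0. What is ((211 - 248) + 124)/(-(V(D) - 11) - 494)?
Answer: -87/484 ≈ -0.17975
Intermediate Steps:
((211 - 248) + 124)/(-(V(D) - 11) - 494) = ((211 - 248) + 124)/(-(1 - 11) - 494) = (-37 + 124)/(-1*(-10) - 494) = 87/(10 - 494) = 87/(-484) = 87*(-1/484) = -87/484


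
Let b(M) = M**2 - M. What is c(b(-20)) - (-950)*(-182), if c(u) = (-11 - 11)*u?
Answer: -182140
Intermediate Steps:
c(u) = -22*u
c(b(-20)) - (-950)*(-182) = -(-440)*(-1 - 20) - (-950)*(-182) = -(-440)*(-21) - 1*172900 = -22*420 - 172900 = -9240 - 172900 = -182140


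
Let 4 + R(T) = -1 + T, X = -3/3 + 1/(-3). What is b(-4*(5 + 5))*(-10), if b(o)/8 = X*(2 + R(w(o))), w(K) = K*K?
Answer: 511040/3 ≈ 1.7035e+5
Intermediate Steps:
w(K) = K**2
X = -4/3 (X = -3*1/3 + 1*(-1/3) = -1 - 1/3 = -4/3 ≈ -1.3333)
R(T) = -5 + T (R(T) = -4 + (-1 + T) = -5 + T)
b(o) = 32 - 32*o**2/3 (b(o) = 8*(-4*(2 + (-5 + o**2))/3) = 8*(-4*(-3 + o**2)/3) = 8*(4 - 4*o**2/3) = 32 - 32*o**2/3)
b(-4*(5 + 5))*(-10) = (32 - 32*16*(5 + 5)**2/3)*(-10) = (32 - 32*(-4*10)**2/3)*(-10) = (32 - 32/3*(-40)**2)*(-10) = (32 - 32/3*1600)*(-10) = (32 - 51200/3)*(-10) = -51104/3*(-10) = 511040/3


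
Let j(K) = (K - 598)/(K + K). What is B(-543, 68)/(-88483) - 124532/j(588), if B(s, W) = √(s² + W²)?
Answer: 73224816/5 - √299473/88483 ≈ 1.4645e+7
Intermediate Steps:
j(K) = (-598 + K)/(2*K) (j(K) = (-598 + K)/((2*K)) = (-598 + K)*(1/(2*K)) = (-598 + K)/(2*K))
B(s, W) = √(W² + s²)
B(-543, 68)/(-88483) - 124532/j(588) = √(68² + (-543)²)/(-88483) - 124532*1176/(-598 + 588) = √(4624 + 294849)*(-1/88483) - 124532/((½)*(1/588)*(-10)) = √299473*(-1/88483) - 124532/(-5/588) = -√299473/88483 - 124532*(-588/5) = -√299473/88483 + 73224816/5 = 73224816/5 - √299473/88483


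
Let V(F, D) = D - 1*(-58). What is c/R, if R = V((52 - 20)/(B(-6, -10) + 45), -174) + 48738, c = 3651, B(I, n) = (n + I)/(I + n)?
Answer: 3651/48622 ≈ 0.075089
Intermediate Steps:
B(I, n) = 1 (B(I, n) = (I + n)/(I + n) = 1)
V(F, D) = 58 + D (V(F, D) = D + 58 = 58 + D)
R = 48622 (R = (58 - 174) + 48738 = -116 + 48738 = 48622)
c/R = 3651/48622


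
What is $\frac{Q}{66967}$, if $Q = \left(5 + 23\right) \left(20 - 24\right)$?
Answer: $- \frac{112}{66967} \approx -0.0016725$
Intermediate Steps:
$Q = -112$ ($Q = 28 \left(-4\right) = -112$)
$\frac{Q}{66967} = - \frac{112}{66967}$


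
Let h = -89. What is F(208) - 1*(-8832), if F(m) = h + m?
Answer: 8951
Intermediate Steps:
F(m) = -89 + m
F(208) - 1*(-8832) = (-89 + 208) - 1*(-8832) = 119 + 8832 = 8951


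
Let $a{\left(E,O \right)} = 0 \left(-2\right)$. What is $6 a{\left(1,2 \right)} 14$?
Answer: $0$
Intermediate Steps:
$a{\left(E,O \right)} = 0$
$6 a{\left(1,2 \right)} 14 = 6 \cdot 0 \cdot 14 = 0 \cdot 14 = 0$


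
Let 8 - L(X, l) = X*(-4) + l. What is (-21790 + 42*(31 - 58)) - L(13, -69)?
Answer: -23053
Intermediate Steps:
L(X, l) = 8 - l + 4*X (L(X, l) = 8 - (X*(-4) + l) = 8 - (-4*X + l) = 8 - (l - 4*X) = 8 + (-l + 4*X) = 8 - l + 4*X)
(-21790 + 42*(31 - 58)) - L(13, -69) = (-21790 + 42*(31 - 58)) - (8 - 1*(-69) + 4*13) = (-21790 + 42*(-27)) - (8 + 69 + 52) = (-21790 - 1134) - 1*129 = -22924 - 129 = -23053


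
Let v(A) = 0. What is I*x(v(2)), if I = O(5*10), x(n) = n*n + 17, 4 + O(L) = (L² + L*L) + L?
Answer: 85782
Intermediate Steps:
O(L) = -4 + L + 2*L² (O(L) = -4 + ((L² + L*L) + L) = -4 + ((L² + L²) + L) = -4 + (2*L² + L) = -4 + (L + 2*L²) = -4 + L + 2*L²)
x(n) = 17 + n² (x(n) = n² + 17 = 17 + n²)
I = 5046 (I = -4 + 5*10 + 2*(5*10)² = -4 + 50 + 2*50² = -4 + 50 + 2*2500 = -4 + 50 + 5000 = 5046)
I*x(v(2)) = 5046*(17 + 0²) = 5046*(17 + 0) = 5046*17 = 85782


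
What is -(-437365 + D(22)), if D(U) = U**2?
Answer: 436881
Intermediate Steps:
-(-437365 + D(22)) = -(-437365 + 22**2) = -(-437365 + 484) = -1*(-436881) = 436881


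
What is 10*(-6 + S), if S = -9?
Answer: -150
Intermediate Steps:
10*(-6 + S) = 10*(-6 - 9) = 10*(-15) = -150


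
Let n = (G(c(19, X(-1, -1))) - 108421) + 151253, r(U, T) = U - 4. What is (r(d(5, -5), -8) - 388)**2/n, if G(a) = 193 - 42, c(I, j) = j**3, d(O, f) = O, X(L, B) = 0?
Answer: 149769/42983 ≈ 3.4844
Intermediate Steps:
G(a) = 151
r(U, T) = -4 + U
n = 42983 (n = (151 - 108421) + 151253 = -108270 + 151253 = 42983)
(r(d(5, -5), -8) - 388)**2/n = ((-4 + 5) - 388)**2/42983 = (1 - 388)**2*(1/42983) = (-387)**2*(1/42983) = 149769*(1/42983) = 149769/42983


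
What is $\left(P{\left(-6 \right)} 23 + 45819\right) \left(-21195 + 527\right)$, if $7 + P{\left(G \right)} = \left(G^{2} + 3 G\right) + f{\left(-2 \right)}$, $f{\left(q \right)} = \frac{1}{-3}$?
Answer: $- \frac{2856172924}{3} \approx -9.5206 \cdot 10^{8}$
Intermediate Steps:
$f{\left(q \right)} = - \frac{1}{3}$
$P{\left(G \right)} = - \frac{22}{3} + G^{2} + 3 G$ ($P{\left(G \right)} = -7 - \left(\frac{1}{3} - G^{2} - 3 G\right) = -7 + \left(- \frac{1}{3} + G^{2} + 3 G\right) = - \frac{22}{3} + G^{2} + 3 G$)
$\left(P{\left(-6 \right)} 23 + 45819\right) \left(-21195 + 527\right) = \left(\left(- \frac{22}{3} + \left(-6\right)^{2} + 3 \left(-6\right)\right) 23 + 45819\right) \left(-21195 + 527\right) = \left(\left(- \frac{22}{3} + 36 - 18\right) 23 + 45819\right) \left(-20668\right) = \left(\frac{32}{3} \cdot 23 + 45819\right) \left(-20668\right) = \left(\frac{736}{3} + 45819\right) \left(-20668\right) = \frac{138193}{3} \left(-20668\right) = - \frac{2856172924}{3}$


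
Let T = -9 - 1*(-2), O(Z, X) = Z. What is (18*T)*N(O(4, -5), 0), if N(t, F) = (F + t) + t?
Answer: -1008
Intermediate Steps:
T = -7 (T = -9 + 2 = -7)
N(t, F) = F + 2*t
(18*T)*N(O(4, -5), 0) = (18*(-7))*(0 + 2*4) = -126*(0 + 8) = -126*8 = -1008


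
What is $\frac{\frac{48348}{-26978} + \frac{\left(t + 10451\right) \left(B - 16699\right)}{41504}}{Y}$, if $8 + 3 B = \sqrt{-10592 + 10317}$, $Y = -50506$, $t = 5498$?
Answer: $\frac{10782402289493}{84826966838208} - \frac{79745 i \sqrt{11}}{6288603072} \approx 0.12711 - 4.2058 \cdot 10^{-5} i$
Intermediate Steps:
$B = - \frac{8}{3} + \frac{5 i \sqrt{11}}{3}$ ($B = - \frac{8}{3} + \frac{\sqrt{-10592 + 10317}}{3} = - \frac{8}{3} + \frac{\sqrt{-275}}{3} = - \frac{8}{3} + \frac{5 i \sqrt{11}}{3} \approx -2.6667 + 5.5277 i$)
$\frac{\frac{48348}{-26978} + \frac{\left(t + 10451\right) \left(B - 16699\right)}{41504}}{Y} = \frac{\frac{48348}{-26978} + \frac{\left(5498 + 10451\right) \left(\left(- \frac{8}{3} + \frac{5 i \sqrt{11}}{3}\right) - 16699\right)}{41504}}{-50506} = \left(48348 \left(- \frac{1}{26978}\right) + 15949 \left(- \frac{50105}{3} + \frac{5 i \sqrt{11}}{3}\right) \frac{1}{41504}\right) \left(- \frac{1}{50506}\right) = \left(- \frac{24174}{13489} + \left(- \frac{799124645}{3} + \frac{79745 i \sqrt{11}}{3}\right) \frac{1}{41504}\right) \left(- \frac{1}{50506}\right) = \left(- \frac{24174}{13489} - \left(\frac{799124645}{124512} - \frac{79745 i \sqrt{11}}{124512}\right)\right) \left(- \frac{1}{50506}\right) = \left(- \frac{10782402289493}{1679542368} + \frac{79745 i \sqrt{11}}{124512}\right) \left(- \frac{1}{50506}\right) = \frac{10782402289493}{84826966838208} - \frac{79745 i \sqrt{11}}{6288603072}$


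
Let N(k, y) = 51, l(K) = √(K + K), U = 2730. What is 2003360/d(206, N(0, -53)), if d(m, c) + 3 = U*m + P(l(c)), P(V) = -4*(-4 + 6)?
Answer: 2003360/562369 ≈ 3.5624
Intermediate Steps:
l(K) = √2*√K (l(K) = √(2*K) = √2*√K)
P(V) = -8 (P(V) = -4*2 = -8)
d(m, c) = -11 + 2730*m (d(m, c) = -3 + (2730*m - 8) = -3 + (-8 + 2730*m) = -11 + 2730*m)
2003360/d(206, N(0, -53)) = 2003360/(-11 + 2730*206) = 2003360/(-11 + 562380) = 2003360/562369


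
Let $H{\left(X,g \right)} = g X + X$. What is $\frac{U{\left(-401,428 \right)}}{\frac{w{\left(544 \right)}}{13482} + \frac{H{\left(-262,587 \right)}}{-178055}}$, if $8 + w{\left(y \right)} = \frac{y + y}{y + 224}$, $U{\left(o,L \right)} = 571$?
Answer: $\frac{16448483018520}{24909729559} \approx 660.32$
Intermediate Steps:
$H{\left(X,g \right)} = X + X g$ ($H{\left(X,g \right)} = X g + X = X + X g$)
$w{\left(y \right)} = -8 + \frac{2 y}{224 + y}$ ($w{\left(y \right)} = -8 + \frac{y + y}{y + 224} = -8 + \frac{2 y}{224 + y}$)
$\frac{U{\left(-401,428 \right)}}{\frac{w{\left(544 \right)}}{13482} + \frac{H{\left(-262,587 \right)}}{-178055}} = \frac{571}{\frac{2 \frac{1}{224 + 544} \left(-896 - 1632\right)}{13482} + \frac{\left(-262\right) \left(1 + 587\right)}{-178055}} = \frac{571}{\frac{2 \left(-896 - 1632\right)}{768} \cdot \frac{1}{13482} + \left(-262\right) 588 \left(- \frac{1}{178055}\right)} = \frac{571}{2 \cdot \frac{1}{768} \left(-2528\right) \frac{1}{13482} - - \frac{154056}{178055}} = \frac{571}{\left(- \frac{79}{12}\right) \frac{1}{13482} + \frac{154056}{178055}} = \frac{571}{- \frac{79}{161784} + \frac{154056}{178055}} = \frac{571}{\frac{24909729559}{28806450120}} = 571 \cdot \frac{28806450120}{24909729559} = \frac{16448483018520}{24909729559}$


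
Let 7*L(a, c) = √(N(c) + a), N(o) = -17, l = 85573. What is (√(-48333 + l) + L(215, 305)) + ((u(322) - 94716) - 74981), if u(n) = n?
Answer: -169375 + 14*√190 + 3*√22/7 ≈ -1.6918e+5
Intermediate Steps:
L(a, c) = √(-17 + a)/7
(√(-48333 + l) + L(215, 305)) + ((u(322) - 94716) - 74981) = (√(-48333 + 85573) + √(-17 + 215)/7) + ((322 - 94716) - 74981) = (√37240 + √198/7) + (-94394 - 74981) = (14*√190 + (3*√22)/7) - 169375 = (14*√190 + 3*√22/7) - 169375 = -169375 + 14*√190 + 3*√22/7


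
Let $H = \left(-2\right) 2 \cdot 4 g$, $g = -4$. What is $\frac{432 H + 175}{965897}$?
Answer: $\frac{27823}{965897} \approx 0.028805$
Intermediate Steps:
$H = 64$ ($H = \left(-2\right) 2 \cdot 4 \left(-4\right) = \left(-4\right) 4 \left(-4\right) = \left(-16\right) \left(-4\right) = 64$)
$\frac{432 H + 175}{965897} = \frac{432 \cdot 64 + 175}{965897} = \left(27648 + 175\right) \frac{1}{965897} = 27823 \cdot \frac{1}{965897} = \frac{27823}{965897}$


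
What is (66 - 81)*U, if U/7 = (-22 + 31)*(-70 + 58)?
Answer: 11340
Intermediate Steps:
U = -756 (U = 7*((-22 + 31)*(-70 + 58)) = 7*(9*(-12)) = 7*(-108) = -756)
(66 - 81)*U = (66 - 81)*(-756) = -15*(-756) = 11340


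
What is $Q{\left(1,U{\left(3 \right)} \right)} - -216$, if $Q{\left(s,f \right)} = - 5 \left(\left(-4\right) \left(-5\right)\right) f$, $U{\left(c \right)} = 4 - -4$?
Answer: $-584$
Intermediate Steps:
$U{\left(c \right)} = 8$ ($U{\left(c \right)} = 4 + 4 = 8$)
$Q{\left(s,f \right)} = - 100 f$ ($Q{\left(s,f \right)} = \left(-5\right) 20 f = - 100 f$)
$Q{\left(1,U{\left(3 \right)} \right)} - -216 = \left(-100\right) 8 - -216 = -800 + 216 = -584$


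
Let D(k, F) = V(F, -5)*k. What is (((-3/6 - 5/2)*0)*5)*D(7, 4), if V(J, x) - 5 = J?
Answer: 0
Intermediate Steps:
V(J, x) = 5 + J
D(k, F) = k*(5 + F) (D(k, F) = (5 + F)*k = k*(5 + F))
(((-3/6 - 5/2)*0)*5)*D(7, 4) = (((-3/6 - 5/2)*0)*5)*(7*(5 + 4)) = (((-3*⅙ - 5*½)*0)*5)*(7*9) = (((-½ - 5/2)*0)*5)*63 = (-3*0*5)*63 = (0*5)*63 = 0*63 = 0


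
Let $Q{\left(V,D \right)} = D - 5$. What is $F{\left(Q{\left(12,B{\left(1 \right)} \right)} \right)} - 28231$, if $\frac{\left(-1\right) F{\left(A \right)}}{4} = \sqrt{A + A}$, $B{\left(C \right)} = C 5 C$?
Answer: $-28231$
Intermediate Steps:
$B{\left(C \right)} = 5 C^{2}$
$Q{\left(V,D \right)} = -5 + D$
$F{\left(A \right)} = - 4 \sqrt{2} \sqrt{A}$ ($F{\left(A \right)} = - 4 \sqrt{A + A} = - 4 \sqrt{2 A} = - 4 \sqrt{2} \sqrt{A}$)
$F{\left(Q{\left(12,B{\left(1 \right)} \right)} \right)} - 28231 = - 4 \sqrt{2} \sqrt{-5 + 5 \cdot 1^{2}} - 28231 = - 4 \sqrt{2} \sqrt{-5 + 5 \cdot 1} - 28231 = - 4 \sqrt{2} \sqrt{-5 + 5} - 28231 = - 4 \sqrt{2} \sqrt{0} - 28231 = \left(-4\right) \sqrt{2} \cdot 0 - 28231 = 0 - 28231 = -28231$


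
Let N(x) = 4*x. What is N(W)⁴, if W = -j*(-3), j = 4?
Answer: 5308416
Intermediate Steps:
W = 12 (W = -1*4*(-3) = -4*(-3) = 12)
N(W)⁴ = (4*12)⁴ = 48⁴ = 5308416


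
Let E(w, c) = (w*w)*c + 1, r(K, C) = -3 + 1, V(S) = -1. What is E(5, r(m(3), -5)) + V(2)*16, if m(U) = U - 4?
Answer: -65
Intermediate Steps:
m(U) = -4 + U
r(K, C) = -2
E(w, c) = 1 + c*w**2 (E(w, c) = w**2*c + 1 = c*w**2 + 1 = 1 + c*w**2)
E(5, r(m(3), -5)) + V(2)*16 = (1 - 2*5**2) - 1*16 = (1 - 2*25) - 16 = (1 - 50) - 16 = -49 - 16 = -65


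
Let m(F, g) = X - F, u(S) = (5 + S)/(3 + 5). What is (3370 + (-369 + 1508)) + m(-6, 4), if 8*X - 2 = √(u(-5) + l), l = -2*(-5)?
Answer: 18061/4 + √10/8 ≈ 4515.6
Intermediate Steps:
u(S) = 5/8 + S/8 (u(S) = (5 + S)/8 = (5 + S)*(⅛) = 5/8 + S/8)
l = 10
X = ¼ + √10/8 (X = ¼ + √((5/8 + (⅛)*(-5)) + 10)/8 = ¼ + √((5/8 - 5/8) + 10)/8 = ¼ + √(0 + 10)/8 = ¼ + √10/8 ≈ 0.64528)
m(F, g) = ¼ - F + √10/8 (m(F, g) = (¼ + √10/8) - F = ¼ - F + √10/8)
(3370 + (-369 + 1508)) + m(-6, 4) = (3370 + (-369 + 1508)) + (¼ - 1*(-6) + √10/8) = (3370 + 1139) + (¼ + 6 + √10/8) = 4509 + (25/4 + √10/8) = 18061/4 + √10/8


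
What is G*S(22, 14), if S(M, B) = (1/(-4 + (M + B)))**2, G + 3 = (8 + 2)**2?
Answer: 97/1024 ≈ 0.094727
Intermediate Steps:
G = 97 (G = -3 + (8 + 2)**2 = -3 + 10**2 = -3 + 100 = 97)
S(M, B) = (-4 + B + M)**(-2) (S(M, B) = (1/(-4 + (B + M)))**2 = (1/(-4 + B + M))**2 = (-4 + B + M)**(-2))
G*S(22, 14) = 97/(-4 + 14 + 22)**2 = 97/32**2 = 97*(1/1024) = 97/1024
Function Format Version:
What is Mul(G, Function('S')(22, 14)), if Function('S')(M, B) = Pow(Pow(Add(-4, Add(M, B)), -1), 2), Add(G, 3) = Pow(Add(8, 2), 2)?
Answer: Rational(97, 1024) ≈ 0.094727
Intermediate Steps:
G = 97 (G = Add(-3, Pow(Add(8, 2), 2)) = Add(-3, Pow(10, 2)) = Add(-3, 100) = 97)
Function('S')(M, B) = Pow(Add(-4, B, M), -2) (Function('S')(M, B) = Pow(Pow(Add(-4, Add(B, M)), -1), 2) = Pow(Pow(Add(-4, B, M), -1), 2) = Pow(Add(-4, B, M), -2))
Mul(G, Function('S')(22, 14)) = Mul(97, Pow(Add(-4, 14, 22), -2)) = Mul(97, Pow(32, -2)) = Mul(97, Rational(1, 1024)) = Rational(97, 1024)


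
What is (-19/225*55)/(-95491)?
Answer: 19/390645 ≈ 4.8638e-5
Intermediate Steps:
(-19/225*55)/(-95491) = (-19*1/225*55)*(-1/95491) = -19/225*55*(-1/95491) = -209/45*(-1/95491) = 19/390645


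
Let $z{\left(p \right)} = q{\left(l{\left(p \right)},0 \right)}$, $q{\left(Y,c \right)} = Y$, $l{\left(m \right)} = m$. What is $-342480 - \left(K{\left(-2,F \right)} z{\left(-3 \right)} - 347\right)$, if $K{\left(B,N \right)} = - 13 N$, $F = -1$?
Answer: $-342094$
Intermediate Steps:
$z{\left(p \right)} = p$
$-342480 - \left(K{\left(-2,F \right)} z{\left(-3 \right)} - 347\right) = -342480 - \left(\left(-13\right) \left(-1\right) \left(-3\right) - 347\right) = -342480 - \left(13 \left(-3\right) - 347\right) = -342480 - \left(-39 - 347\right) = -342480 - -386 = -342480 + 386 = -342094$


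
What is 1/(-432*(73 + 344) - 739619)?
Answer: -1/919763 ≈ -1.0872e-6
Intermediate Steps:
1/(-432*(73 + 344) - 739619) = 1/(-432*417 - 739619) = 1/(-180144 - 739619) = 1/(-919763) = -1/919763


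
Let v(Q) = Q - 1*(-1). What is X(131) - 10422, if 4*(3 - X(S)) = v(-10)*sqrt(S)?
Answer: -10419 + 9*sqrt(131)/4 ≈ -10393.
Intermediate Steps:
v(Q) = 1 + Q (v(Q) = Q + 1 = 1 + Q)
X(S) = 3 + 9*sqrt(S)/4 (X(S) = 3 - (1 - 10)*sqrt(S)/4 = 3 - (-9)*sqrt(S)/4 = 3 + 9*sqrt(S)/4)
X(131) - 10422 = (3 + 9*sqrt(131)/4) - 10422 = -10419 + 9*sqrt(131)/4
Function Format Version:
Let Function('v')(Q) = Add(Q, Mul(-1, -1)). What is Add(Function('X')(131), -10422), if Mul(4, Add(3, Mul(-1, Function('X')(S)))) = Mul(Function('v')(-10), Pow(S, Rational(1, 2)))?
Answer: Add(-10419, Mul(Rational(9, 4), Pow(131, Rational(1, 2)))) ≈ -10393.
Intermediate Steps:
Function('v')(Q) = Add(1, Q) (Function('v')(Q) = Add(Q, 1) = Add(1, Q))
Function('X')(S) = Add(3, Mul(Rational(9, 4), Pow(S, Rational(1, 2)))) (Function('X')(S) = Add(3, Mul(Rational(-1, 4), Mul(Add(1, -10), Pow(S, Rational(1, 2))))) = Add(3, Mul(Rational(-1, 4), Mul(-9, Pow(S, Rational(1, 2))))) = Add(3, Mul(Rational(9, 4), Pow(S, Rational(1, 2)))))
Add(Function('X')(131), -10422) = Add(Add(3, Mul(Rational(9, 4), Pow(131, Rational(1, 2)))), -10422) = Add(-10419, Mul(Rational(9, 4), Pow(131, Rational(1, 2))))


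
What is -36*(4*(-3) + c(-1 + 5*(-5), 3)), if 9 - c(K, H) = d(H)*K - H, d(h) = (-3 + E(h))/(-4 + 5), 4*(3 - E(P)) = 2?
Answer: 468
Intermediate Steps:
E(P) = 5/2 (E(P) = 3 - 1/4*2 = 3 - 1/2 = 5/2)
d(h) = -1/2 (d(h) = (-3 + 5/2)/(-4 + 5) = -1/2/1 = -1/2*1 = -1/2)
c(K, H) = 9 + H + K/2 (c(K, H) = 9 - (-K/2 - H) = 9 - (-H - K/2) = 9 + (H + K/2) = 9 + H + K/2)
-36*(4*(-3) + c(-1 + 5*(-5), 3)) = -36*(4*(-3) + (9 + 3 + (-1 + 5*(-5))/2)) = -36*(-12 + (9 + 3 + (-1 - 25)/2)) = -36*(-12 + (9 + 3 + (1/2)*(-26))) = -36*(-12 + (9 + 3 - 13)) = -36*(-12 - 1) = -36*(-13) = 468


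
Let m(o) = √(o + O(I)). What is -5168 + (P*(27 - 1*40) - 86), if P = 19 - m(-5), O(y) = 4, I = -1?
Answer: -5501 + 13*I ≈ -5501.0 + 13.0*I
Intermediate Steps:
m(o) = √(4 + o) (m(o) = √(o + 4) = √(4 + o))
P = 19 - I (P = 19 - √(4 - 5) = 19 - √(-1) = 19 - I ≈ 19.0 - 1.0*I)
-5168 + (P*(27 - 1*40) - 86) = -5168 + ((19 - I)*(27 - 1*40) - 86) = -5168 + ((19 - I)*(27 - 40) - 86) = -5168 + ((19 - I)*(-13) - 86) = -5168 + ((-247 + 13*I) - 86) = -5168 + (-333 + 13*I) = -5501 + 13*I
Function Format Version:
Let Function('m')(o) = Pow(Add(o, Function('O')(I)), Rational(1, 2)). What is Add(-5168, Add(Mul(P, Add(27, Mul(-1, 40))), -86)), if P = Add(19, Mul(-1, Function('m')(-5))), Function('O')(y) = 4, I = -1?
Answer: Add(-5501, Mul(13, I)) ≈ Add(-5501.0, Mul(13.000, I))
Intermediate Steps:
Function('m')(o) = Pow(Add(4, o), Rational(1, 2)) (Function('m')(o) = Pow(Add(o, 4), Rational(1, 2)) = Pow(Add(4, o), Rational(1, 2)))
P = Add(19, Mul(-1, I)) (P = Add(19, Mul(-1, Pow(Add(4, -5), Rational(1, 2)))) = Add(19, Mul(-1, Pow(-1, Rational(1, 2)))) = Add(19, Mul(-1, I)) ≈ Add(19.000, Mul(-1.0000, I)))
Add(-5168, Add(Mul(P, Add(27, Mul(-1, 40))), -86)) = Add(-5168, Add(Mul(Add(19, Mul(-1, I)), Add(27, Mul(-1, 40))), -86)) = Add(-5168, Add(Mul(Add(19, Mul(-1, I)), Add(27, -40)), -86)) = Add(-5168, Add(Mul(Add(19, Mul(-1, I)), -13), -86)) = Add(-5168, Add(Add(-247, Mul(13, I)), -86)) = Add(-5168, Add(-333, Mul(13, I))) = Add(-5501, Mul(13, I))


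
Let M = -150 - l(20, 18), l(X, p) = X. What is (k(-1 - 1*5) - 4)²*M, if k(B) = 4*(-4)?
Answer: -68000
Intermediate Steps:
k(B) = -16
M = -170 (M = -150 - 1*20 = -150 - 20 = -170)
(k(-1 - 1*5) - 4)²*M = (-16 - 4)²*(-170) = (-20)²*(-170) = 400*(-170) = -68000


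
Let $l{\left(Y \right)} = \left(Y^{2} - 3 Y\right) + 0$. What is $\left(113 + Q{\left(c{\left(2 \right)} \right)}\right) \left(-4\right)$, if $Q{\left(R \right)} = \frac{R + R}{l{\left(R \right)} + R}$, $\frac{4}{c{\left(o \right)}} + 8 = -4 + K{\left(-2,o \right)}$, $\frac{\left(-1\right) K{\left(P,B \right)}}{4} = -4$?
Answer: $-444$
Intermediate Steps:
$K{\left(P,B \right)} = 16$ ($K{\left(P,B \right)} = \left(-4\right) \left(-4\right) = 16$)
$l{\left(Y \right)} = Y^{2} - 3 Y$
$c{\left(o \right)} = 1$ ($c{\left(o \right)} = \frac{4}{-8 + \left(-4 + 16\right)} = \frac{4}{-8 + 12} = \frac{4}{4} = 4 \cdot \frac{1}{4} = 1$)
$Q{\left(R \right)} = \frac{2 R}{R + R \left(-3 + R\right)}$ ($Q{\left(R \right)} = \frac{R + R}{R \left(-3 + R\right) + R} = \frac{2 R}{R + R \left(-3 + R\right)}$)
$\left(113 + Q{\left(c{\left(2 \right)} \right)}\right) \left(-4\right) = \left(113 + \frac{2}{-2 + 1}\right) \left(-4\right) = \left(113 + \frac{2}{-1}\right) \left(-4\right) = \left(113 + 2 \left(-1\right)\right) \left(-4\right) = \left(113 - 2\right) \left(-4\right) = 111 \left(-4\right) = -444$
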